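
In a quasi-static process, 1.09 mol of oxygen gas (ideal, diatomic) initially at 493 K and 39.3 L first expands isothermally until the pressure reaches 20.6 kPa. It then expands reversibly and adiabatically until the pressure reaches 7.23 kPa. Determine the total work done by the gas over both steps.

P₁ = nRT₁/V₁ = 1.09×8.314×493/39.3 = 114 kPa.
Step 1 — Isothermal: T stays 493 K; PV = const ⇒ V₂ = 217 L, P₂ = 20.6 kPa.
ΔU = 0 (ideal gas, T constant).
W = nRT ln(V₂/V₁) = 1.09×8.314×493×ln(5.52) = 7630 J.
Q = ΔU + W = 7630 J.
State after step 1: P = 20.6 kPa, V = 217 L, T = 493 K.
Step 2 — Adiabatic: T₂/T₁ = (P₂/P₁)^((γ−1)/γ) ⇒ T₂ = 493×(0.351)^0.286 = 366 K; V₂ = 458 L.
ΔU = nCvΔT = 1.09×20.8×(366−493) = -2890 J.
Q = 0 for an adiabatic process, so W = −ΔU = 2890 J.
Net over both steps: W = 10500 J, Q = 7630 J, ΔU = -2890 J.

10500 J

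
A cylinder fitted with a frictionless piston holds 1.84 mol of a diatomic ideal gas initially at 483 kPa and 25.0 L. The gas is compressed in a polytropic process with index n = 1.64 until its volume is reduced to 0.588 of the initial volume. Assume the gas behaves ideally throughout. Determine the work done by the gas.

-7640 J

T₁ = P₁V₁/(nR) = 483×25.0/(1.84×8.314) = 789 K.
Polytropic n=1.64: T₂ = T₁(V₁/V₂)^(n−1) = 789×(1.70)^0.64 = 1110 K; P₂ = P₁(V₁/V₂)^n = 1150 kPa.
W = (P₁V₁−P₂V₂)/(n−1) = (483×25.0−1150×14.7)/0.64 = -7640 J.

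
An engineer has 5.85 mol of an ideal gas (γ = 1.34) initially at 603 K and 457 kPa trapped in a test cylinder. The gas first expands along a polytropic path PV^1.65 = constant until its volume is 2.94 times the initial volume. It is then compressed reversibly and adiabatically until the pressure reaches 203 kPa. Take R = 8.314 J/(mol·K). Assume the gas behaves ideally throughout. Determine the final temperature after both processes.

382 K

V₁ = nRT₁/P₁ = 5.85×8.314×603/457 = 64.2 L.
Step 1 — Polytropic n=1.65: T₂ = T₁(V₁/V₂)^(n−1) = 603×(0.340)^0.65 = 299 K; P₂ = P₁(V₁/V₂)^n = 77.1 kPa.
W = (P₁V₁−P₂V₂)/(n−1) = (457×64.2−77.1×189)/0.65 = 22700 J.
ΔU = nCvΔT = 5.85×24.5×(299−603) = -43500 J.
Q = ΔU + W = -20700 J.
State after step 1: P = 77.1 kPa, V = 189 L, T = 299 K.
Step 2 — Adiabatic: T₂/T₁ = (P₂/P₁)^((γ−1)/γ) ⇒ T₂ = 299×(2.63)^0.254 = 382 K; V₂ = 91.6 L.
ΔU = nCvΔT = 5.85×24.5×(382−299) = 11900 J.
Q = 0 for an adiabatic process, so W = −ΔU = -11900 J.
Net over both steps: W = 10800 J, Q = -20700 J, ΔU = -31600 J.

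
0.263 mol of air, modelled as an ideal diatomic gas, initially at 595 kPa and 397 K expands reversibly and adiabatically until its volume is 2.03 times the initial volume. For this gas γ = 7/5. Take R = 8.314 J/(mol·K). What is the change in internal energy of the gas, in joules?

-535 J

V₁ = nRT₁/P₁ = 0.263×8.314×397/595 = 1.46 L.
Adiabatic: TV^(γ−1) = const ⇒ T₂ = 397×(0.493)^0.400 = 299 K; PV^γ = const ⇒ P₂ = 221 kPa.
For an ideal gas ΔU = nCvΔT with Cv = (5/2)R = 20.8 J/(mol·K).
ΔU = 0.263×20.8×(299−397) = -535 J.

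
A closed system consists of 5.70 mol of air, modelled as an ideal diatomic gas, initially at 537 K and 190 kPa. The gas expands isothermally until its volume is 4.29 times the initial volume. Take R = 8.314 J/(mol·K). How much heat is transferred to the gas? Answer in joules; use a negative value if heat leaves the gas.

37100 J

V₁ = nRT₁/P₁ = 5.70×8.314×537/190 = 134 L.
Isothermal: T stays 537 K; PV = const ⇒ V₂ = 575 L, P₂ = 44.3 kPa.
ΔU = 0 (ideal gas, T constant).
W = nRT ln(V₂/V₁) = 5.70×8.314×537×ln(4.29) = 37100 J.
Q = ΔU + W = 37100 J.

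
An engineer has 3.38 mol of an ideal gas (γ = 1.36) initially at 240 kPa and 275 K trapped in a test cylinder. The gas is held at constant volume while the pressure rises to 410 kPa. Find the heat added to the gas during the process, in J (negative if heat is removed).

15200 J

V₁ = nRT₁/P₁ = 3.38×8.314×275/240 = 32.2 L.
Isochoric: V stays 32.2 L; P/T = const ⇒ T₂ = 470 K, P₂ = 410 kPa.
W = 0 (no volume change).
ΔU = nCvΔT = 3.38×23.1×(470−275) = 15200 J.
Q = ΔU = 15200 J.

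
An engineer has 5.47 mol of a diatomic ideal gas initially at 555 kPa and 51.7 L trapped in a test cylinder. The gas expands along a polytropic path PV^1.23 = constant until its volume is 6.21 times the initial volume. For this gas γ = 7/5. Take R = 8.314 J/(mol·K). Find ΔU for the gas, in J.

T₁ = P₁V₁/(nR) = 555×51.7/(5.47×8.314) = 631 K.
Polytropic n=1.23: T₂ = T₁(V₁/V₂)^(n−1) = 631×(0.161)^0.23 = 415 K; P₂ = P₁(V₁/V₂)^n = 58.7 kPa.
For an ideal gas ΔU = nCvΔT with Cv = (5/2)R = 20.8 J/(mol·K).
ΔU = 5.47×20.8×(415−631) = -24600 J.

-24600 J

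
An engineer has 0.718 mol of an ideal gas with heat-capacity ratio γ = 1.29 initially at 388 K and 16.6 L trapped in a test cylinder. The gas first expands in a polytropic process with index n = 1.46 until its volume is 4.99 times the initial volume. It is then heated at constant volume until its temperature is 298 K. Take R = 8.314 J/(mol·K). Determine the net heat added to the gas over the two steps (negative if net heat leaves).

P₁ = nRT₁/V₁ = 0.718×8.314×388/16.6 = 140 kPa.
Step 1 — Polytropic n=1.46: T₂ = T₁(V₁/V₂)^(n−1) = 388×(0.200)^0.46 = 185 K; P₂ = P₁(V₁/V₂)^n = 13.3 kPa.
W = (P₁V₁−P₂V₂)/(n−1) = (140×16.6−13.3×82.8)/0.46 = 2630 J.
ΔU = nCvΔT = 0.718×28.7×(185−388) = -4170 J.
Q = ΔU + W = -1540 J.
State after step 1: P = 13.3 kPa, V = 82.8 L, T = 185 K.
Step 2 — Isochoric: V stays 82.8 L; P/T = const ⇒ T₂ = 298 K, P₂ = 21.5 kPa.
W = 0 (no volume change).
ΔU = nCvΔT = 0.718×28.7×(298−185) = 2320 J.
Q = ΔU = 2320 J.
Net over both steps: W = 2630 J, Q = 779 J, ΔU = -1850 J.

779 J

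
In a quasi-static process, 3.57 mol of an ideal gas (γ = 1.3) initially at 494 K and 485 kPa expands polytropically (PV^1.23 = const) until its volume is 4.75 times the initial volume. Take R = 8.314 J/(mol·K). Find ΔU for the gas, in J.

-14700 J

V₁ = nRT₁/P₁ = 3.57×8.314×494/485 = 30.2 L.
Polytropic n=1.23: T₂ = T₁(V₁/V₂)^(n−1) = 494×(0.211)^0.23 = 345 K; P₂ = P₁(V₁/V₂)^n = 71.4 kPa.
For an ideal gas ΔU = nCvΔT with Cv = R/(γ−1) = 27.7 J/(mol·K).
ΔU = 3.57×27.7×(345−494) = -14700 J.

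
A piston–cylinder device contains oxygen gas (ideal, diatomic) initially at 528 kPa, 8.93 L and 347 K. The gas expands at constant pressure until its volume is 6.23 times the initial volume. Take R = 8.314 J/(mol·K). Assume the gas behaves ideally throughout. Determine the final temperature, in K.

2160 K

Isobaric: P stays 528 kPa; V/T = const ⇒ T₂ = 2160 K, V₂ = 55.6 L.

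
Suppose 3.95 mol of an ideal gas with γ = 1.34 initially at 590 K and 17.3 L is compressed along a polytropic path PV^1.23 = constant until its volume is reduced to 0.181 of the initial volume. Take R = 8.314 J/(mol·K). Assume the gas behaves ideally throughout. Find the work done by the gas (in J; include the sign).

-40600 J

P₁ = nRT₁/V₁ = 3.95×8.314×590/17.3 = 1120 kPa.
Polytropic n=1.23: T₂ = T₁(V₁/V₂)^(n−1) = 590×(5.52)^0.23 = 874 K; P₂ = P₁(V₁/V₂)^n = 9170 kPa.
W = (P₁V₁−P₂V₂)/(n−1) = (1120×17.3−9170×3.13)/0.23 = -40600 J.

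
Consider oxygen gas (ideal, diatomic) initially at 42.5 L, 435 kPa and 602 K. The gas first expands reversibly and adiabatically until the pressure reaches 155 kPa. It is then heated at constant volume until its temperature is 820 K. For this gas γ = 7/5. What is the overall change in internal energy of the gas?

16700 J

n = P₁V₁/(RT₁) = 435×42.5/(8.314×602) = 3.69 mol.
Step 1 — Adiabatic: T₂/T₁ = (P₂/P₁)^((γ−1)/γ) ⇒ T₂ = 602×(0.356)^0.286 = 448 K; V₂ = 88.8 L.
ΔU = nCvΔT = 3.69×20.8×(448−602) = -11800 J.
Q = 0 for an adiabatic process, so W = −ΔU = 11800 J.
State after step 1: P = 155 kPa, V = 88.8 L, T = 448 K.
Step 2 — Isochoric: V stays 88.8 L; P/T = const ⇒ T₂ = 820 K, P₂ = 284 kPa.
W = 0 (no volume change).
ΔU = nCvΔT = 3.69×20.8×(820−448) = 28500 J.
Q = ΔU = 28500 J.
Net over both steps: W = 11800 J, Q = 28500 J, ΔU = 16700 J.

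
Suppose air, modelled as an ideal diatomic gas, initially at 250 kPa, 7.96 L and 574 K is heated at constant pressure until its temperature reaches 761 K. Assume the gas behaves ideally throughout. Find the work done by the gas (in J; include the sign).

648 J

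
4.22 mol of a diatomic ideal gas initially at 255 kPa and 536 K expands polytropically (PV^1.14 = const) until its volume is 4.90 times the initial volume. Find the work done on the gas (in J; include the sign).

-26800 J

V₁ = nRT₁/P₁ = 4.22×8.314×536/255 = 73.7 L.
Polytropic n=1.14: T₂ = T₁(V₁/V₂)^(n−1) = 536×(0.204)^0.14 = 429 K; P₂ = P₁(V₁/V₂)^n = 41.7 kPa.
W = (P₁V₁−P₂V₂)/(n−1) = (255×73.7−41.7×361)/0.14 = 26800 J.
Work done on the gas = −W_by = -26800 J.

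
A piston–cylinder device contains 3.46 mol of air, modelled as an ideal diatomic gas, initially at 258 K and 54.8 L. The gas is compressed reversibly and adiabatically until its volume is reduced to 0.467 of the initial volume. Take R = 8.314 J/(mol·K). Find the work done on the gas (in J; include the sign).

6610 J

P₁ = nRT₁/V₁ = 3.46×8.314×258/54.8 = 135 kPa.
Adiabatic: TV^(γ−1) = const ⇒ T₂ = 258×(2.14)^0.400 = 350 K; PV^γ = const ⇒ P₂ = 393 kPa.
ΔU = nCvΔT = 3.46×20.8×(350−258) = 6610 J.
Q = 0 for an adiabatic process, so W = −ΔU = -6610 J.
Work done on the gas = −W_by = 6610 J.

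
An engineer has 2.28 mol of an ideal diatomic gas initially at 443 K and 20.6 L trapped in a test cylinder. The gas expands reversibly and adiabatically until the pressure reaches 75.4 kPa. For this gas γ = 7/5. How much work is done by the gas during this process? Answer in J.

8030 J

P₁ = nRT₁/V₁ = 2.28×8.314×443/20.6 = 408 kPa.
Adiabatic: T₂/T₁ = (P₂/P₁)^((γ−1)/γ) ⇒ T₂ = 443×(0.185)^0.286 = 274 K; V₂ = 68.8 L.
ΔU = nCvΔT = 2.28×20.8×(274−443) = -8030 J.
Q = 0 for an adiabatic process, so W = −ΔU = 8030 J.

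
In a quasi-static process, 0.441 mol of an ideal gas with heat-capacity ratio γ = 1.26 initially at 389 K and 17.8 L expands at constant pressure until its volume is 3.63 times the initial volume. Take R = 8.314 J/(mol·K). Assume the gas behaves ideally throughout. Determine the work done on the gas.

P₁ = nRT₁/V₁ = 0.441×8.314×389/17.8 = 80.1 kPa.
Isobaric: P stays 80.1 kPa; V/T = const ⇒ T₂ = 1410 K, V₂ = 64.6 L.
W = PΔV = 80.1×(64.6−17.8) kPa·L = 3750 J.
Work done on the gas = −W_by = -3750 J.

-3750 J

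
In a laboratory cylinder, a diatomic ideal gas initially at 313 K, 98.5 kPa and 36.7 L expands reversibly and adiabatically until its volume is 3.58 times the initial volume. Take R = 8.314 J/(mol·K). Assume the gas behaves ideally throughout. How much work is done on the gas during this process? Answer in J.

n = P₁V₁/(RT₁) = 98.5×36.7/(8.314×313) = 1.39 mol.
Adiabatic: TV^(γ−1) = const ⇒ T₂ = 313×(0.279)^0.400 = 188 K; PV^γ = const ⇒ P₂ = 16.5 kPa.
ΔU = nCvΔT = 1.39×20.8×(188−313) = -3610 J.
Q = 0 for an adiabatic process, so W = −ΔU = 3610 J.
Work done on the gas = −W_by = -3610 J.

-3610 J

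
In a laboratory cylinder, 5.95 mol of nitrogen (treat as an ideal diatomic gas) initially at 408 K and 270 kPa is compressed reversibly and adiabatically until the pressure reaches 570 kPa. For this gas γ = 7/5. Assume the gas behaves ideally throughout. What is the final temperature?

505 K

V₁ = nRT₁/P₁ = 5.95×8.314×408/270 = 74.8 L.
Adiabatic: T₂/T₁ = (P₂/P₁)^((γ−1)/γ) ⇒ T₂ = 408×(2.11)^0.286 = 505 K; V₂ = 43.8 L.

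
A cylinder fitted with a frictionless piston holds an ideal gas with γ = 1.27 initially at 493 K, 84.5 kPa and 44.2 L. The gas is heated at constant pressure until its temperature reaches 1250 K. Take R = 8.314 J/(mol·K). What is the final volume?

Isobaric: P stays 84.5 kPa; V/T = const ⇒ T₂ = 1250 K, V₂ = 112 L.

112 L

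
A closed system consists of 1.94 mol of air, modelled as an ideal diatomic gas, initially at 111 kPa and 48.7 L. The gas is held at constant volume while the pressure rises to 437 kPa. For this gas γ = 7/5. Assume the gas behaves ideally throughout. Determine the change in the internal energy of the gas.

39700 J

T₁ = P₁V₁/(nR) = 111×48.7/(1.94×8.314) = 335 K.
Isochoric: V stays 48.7 L; P/T = const ⇒ T₂ = 1320 K, P₂ = 437 kPa.
For an ideal gas ΔU = nCvΔT with Cv = (5/2)R = 20.8 J/(mol·K).
ΔU = 1.94×20.8×(1320−335) = 39700 J.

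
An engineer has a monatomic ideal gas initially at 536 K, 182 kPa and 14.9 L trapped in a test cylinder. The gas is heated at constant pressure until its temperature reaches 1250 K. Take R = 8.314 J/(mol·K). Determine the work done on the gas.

-3610 J

n = P₁V₁/(RT₁) = 182×14.9/(8.314×536) = 0.609 mol.
Isobaric: P stays 182 kPa; V/T = const ⇒ T₂ = 1250 K, V₂ = 34.7 L.
W = PΔV = 182×(34.7−14.9) kPa·L = 3610 J.
Work done on the gas = −W_by = -3610 J.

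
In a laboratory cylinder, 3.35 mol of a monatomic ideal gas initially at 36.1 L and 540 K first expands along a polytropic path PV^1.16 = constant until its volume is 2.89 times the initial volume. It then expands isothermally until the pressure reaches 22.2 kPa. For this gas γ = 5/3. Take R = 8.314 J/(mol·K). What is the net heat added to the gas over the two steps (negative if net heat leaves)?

32700 J

P₁ = nRT₁/V₁ = 3.35×8.314×540/36.1 = 417 kPa.
Step 1 — Polytropic n=1.16: T₂ = T₁(V₁/V₂)^(n−1) = 540×(0.346)^0.16 = 456 K; P₂ = P₁(V₁/V₂)^n = 122 kPa.
W = (P₁V₁−P₂V₂)/(n−1) = (417×36.1−122×104)/0.16 = 14700 J.
ΔU = nCvΔT = 3.35×12.5×(456−540) = -3520 J.
Q = ΔU + W = 11200 J.
State after step 1: P = 122 kPa, V = 104 L, T = 456 K.
Step 2 — Isothermal: T stays 456 K; PV = const ⇒ V₂ = 572 L, P₂ = 22.2 kPa.
ΔU = 0 (ideal gas, T constant).
W = nRT ln(V₂/V₁) = 3.35×8.314×456×ln(5.48) = 21600 J.
Q = ΔU + W = 21600 J.
Net over both steps: W = 36300 J, Q = 32700 J, ΔU = -3520 J.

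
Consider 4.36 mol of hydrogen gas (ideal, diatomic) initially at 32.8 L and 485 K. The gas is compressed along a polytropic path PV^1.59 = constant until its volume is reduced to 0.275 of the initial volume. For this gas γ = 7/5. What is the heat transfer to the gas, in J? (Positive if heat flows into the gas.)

P₁ = nRT₁/V₁ = 4.36×8.314×485/32.8 = 536 kPa.
Polytropic n=1.59: T₂ = T₁(V₁/V₂)^(n−1) = 485×(3.64)^0.59 = 1040 K; P₂ = P₁(V₁/V₂)^n = 4170 kPa.
W = (P₁V₁−P₂V₂)/(n−1) = (536×32.8−4170×9.02)/0.59 = -34000 J.
ΔU = nCvΔT = 4.36×20.8×(1040−485) = 50200 J.
Q = ΔU + W = 16200 J.

16200 J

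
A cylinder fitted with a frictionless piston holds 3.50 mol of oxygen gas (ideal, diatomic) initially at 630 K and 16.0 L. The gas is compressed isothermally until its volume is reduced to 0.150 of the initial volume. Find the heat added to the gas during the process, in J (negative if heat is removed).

P₁ = nRT₁/V₁ = 3.50×8.314×630/16.0 = 1150 kPa.
Isothermal: T stays 630 K; PV = const ⇒ V₂ = 2.40 L, P₂ = 7640 kPa.
ΔU = 0 (ideal gas, T constant).
W = nRT ln(V₂/V₁) = 3.50×8.314×630×ln(0.150) = -34800 J.
Q = ΔU + W = -34800 J.

-34800 J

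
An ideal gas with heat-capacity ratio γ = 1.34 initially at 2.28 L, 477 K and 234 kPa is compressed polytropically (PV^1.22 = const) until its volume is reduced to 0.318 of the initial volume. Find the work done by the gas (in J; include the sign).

n = P₁V₁/(RT₁) = 234×2.28/(8.314×477) = 0.135 mol.
Polytropic n=1.22: T₂ = T₁(V₁/V₂)^(n−1) = 477×(3.14)^0.22 = 614 K; P₂ = P₁(V₁/V₂)^n = 947 kPa.
W = (P₁V₁−P₂V₂)/(n−1) = (234×2.28−947×0.725)/0.22 = -695 J.

-695 J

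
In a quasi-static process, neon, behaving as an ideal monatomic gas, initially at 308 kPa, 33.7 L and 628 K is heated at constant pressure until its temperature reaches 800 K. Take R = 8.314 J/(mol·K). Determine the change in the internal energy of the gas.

n = P₁V₁/(RT₁) = 308×33.7/(8.314×628) = 1.99 mol.
Isobaric: P stays 308 kPa; V/T = const ⇒ T₂ = 800 K, V₂ = 42.9 L.
For an ideal gas ΔU = nCvΔT with Cv = (3/2)R = 12.5 J/(mol·K).
ΔU = 1.99×12.5×(800−628) = 4260 J.

4260 J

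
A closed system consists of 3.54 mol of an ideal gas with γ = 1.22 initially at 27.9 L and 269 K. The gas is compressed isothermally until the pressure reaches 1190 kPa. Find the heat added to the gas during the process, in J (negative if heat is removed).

-11300 J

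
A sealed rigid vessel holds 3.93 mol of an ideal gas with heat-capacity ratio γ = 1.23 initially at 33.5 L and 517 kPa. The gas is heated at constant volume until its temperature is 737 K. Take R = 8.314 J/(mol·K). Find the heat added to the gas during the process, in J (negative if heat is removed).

29400 J

T₁ = P₁V₁/(nR) = 517×33.5/(3.93×8.314) = 530 K.
Isochoric: V stays 33.5 L; P/T = const ⇒ T₂ = 737 K, P₂ = 719 kPa.
W = 0 (no volume change).
ΔU = nCvΔT = 3.93×36.1×(737−530) = 29400 J.
Q = ΔU = 29400 J.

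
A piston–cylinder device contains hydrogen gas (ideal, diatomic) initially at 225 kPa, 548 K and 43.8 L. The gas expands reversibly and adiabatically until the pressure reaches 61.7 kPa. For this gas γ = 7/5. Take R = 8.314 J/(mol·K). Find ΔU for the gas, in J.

-7610 J

n = P₁V₁/(RT₁) = 225×43.8/(8.314×548) = 2.16 mol.
Adiabatic: T₂/T₁ = (P₂/P₁)^((γ−1)/γ) ⇒ T₂ = 548×(0.274)^0.286 = 379 K; V₂ = 110 L.
For an ideal gas ΔU = nCvΔT with Cv = (5/2)R = 20.8 J/(mol·K).
ΔU = 2.16×20.8×(379−548) = -7610 J.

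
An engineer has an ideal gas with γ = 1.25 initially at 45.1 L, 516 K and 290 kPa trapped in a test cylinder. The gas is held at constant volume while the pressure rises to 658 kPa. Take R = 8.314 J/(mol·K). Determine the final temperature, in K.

1170 K

Isochoric: V stays 45.1 L; P/T = const ⇒ T₂ = 1170 K, P₂ = 658 kPa.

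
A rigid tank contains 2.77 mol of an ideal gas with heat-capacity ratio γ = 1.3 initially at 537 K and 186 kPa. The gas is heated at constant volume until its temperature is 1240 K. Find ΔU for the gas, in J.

54000 J

V₁ = nRT₁/P₁ = 2.77×8.314×537/186 = 66.5 L.
Isochoric: V stays 66.5 L; P/T = const ⇒ T₂ = 1240 K, P₂ = 429 kPa.
For an ideal gas ΔU = nCvΔT with Cv = R/(γ−1) = 27.7 J/(mol·K).
ΔU = 2.77×27.7×(1240−537) = 54000 J.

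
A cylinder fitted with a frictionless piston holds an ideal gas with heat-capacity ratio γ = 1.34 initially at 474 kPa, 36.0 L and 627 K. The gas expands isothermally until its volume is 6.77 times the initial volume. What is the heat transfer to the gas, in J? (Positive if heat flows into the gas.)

32600 J

n = P₁V₁/(RT₁) = 474×36.0/(8.314×627) = 3.27 mol.
Isothermal: T stays 627 K; PV = const ⇒ V₂ = 244 L, P₂ = 70.0 kPa.
ΔU = 0 (ideal gas, T constant).
W = nRT ln(V₂/V₁) = 3.27×8.314×627×ln(6.77) = 32600 J.
Q = ΔU + W = 32600 J.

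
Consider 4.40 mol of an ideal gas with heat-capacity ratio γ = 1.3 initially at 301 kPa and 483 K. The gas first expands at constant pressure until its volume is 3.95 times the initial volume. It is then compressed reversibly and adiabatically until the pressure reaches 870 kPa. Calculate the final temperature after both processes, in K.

2440 K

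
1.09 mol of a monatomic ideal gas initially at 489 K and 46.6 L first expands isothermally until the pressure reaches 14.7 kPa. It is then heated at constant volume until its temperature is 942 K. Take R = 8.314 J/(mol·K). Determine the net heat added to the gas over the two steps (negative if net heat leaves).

14400 J

P₁ = nRT₁/V₁ = 1.09×8.314×489/46.6 = 95.1 kPa.
Step 1 — Isothermal: T stays 489 K; PV = const ⇒ V₂ = 301 L, P₂ = 14.7 kPa.
ΔU = 0 (ideal gas, T constant).
W = nRT ln(V₂/V₁) = 1.09×8.314×489×ln(6.47) = 8270 J.
Q = ΔU + W = 8270 J.
State after step 1: P = 14.7 kPa, V = 301 L, T = 489 K.
Step 2 — Isochoric: V stays 301 L; P/T = const ⇒ T₂ = 942 K, P₂ = 28.3 kPa.
W = 0 (no volume change).
ΔU = nCvΔT = 1.09×12.5×(942−489) = 6160 J.
Q = ΔU = 6160 J.
Net over both steps: W = 8270 J, Q = 14400 J, ΔU = 6160 J.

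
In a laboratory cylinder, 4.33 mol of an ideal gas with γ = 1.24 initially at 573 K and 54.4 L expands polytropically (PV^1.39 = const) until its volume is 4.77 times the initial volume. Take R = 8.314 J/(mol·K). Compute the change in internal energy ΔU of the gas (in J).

-39200 J

P₁ = nRT₁/V₁ = 4.33×8.314×573/54.4 = 379 kPa.
Polytropic n=1.39: T₂ = T₁(V₁/V₂)^(n−1) = 573×(0.210)^0.39 = 312 K; P₂ = P₁(V₁/V₂)^n = 43.2 kPa.
For an ideal gas ΔU = nCvΔT with Cv = R/(γ−1) = 34.6 J/(mol·K).
ΔU = 4.33×34.6×(312−573) = -39200 J.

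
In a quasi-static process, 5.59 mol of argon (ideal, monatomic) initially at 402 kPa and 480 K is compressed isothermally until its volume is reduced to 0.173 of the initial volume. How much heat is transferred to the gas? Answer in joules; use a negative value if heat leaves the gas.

V₁ = nRT₁/P₁ = 5.59×8.314×480/402 = 55.5 L.
Isothermal: T stays 480 K; PV = const ⇒ V₂ = 9.60 L, P₂ = 2320 kPa.
ΔU = 0 (ideal gas, T constant).
W = nRT ln(V₂/V₁) = 5.59×8.314×480×ln(0.173) = -39100 J.
Q = ΔU + W = -39100 J.

-39100 J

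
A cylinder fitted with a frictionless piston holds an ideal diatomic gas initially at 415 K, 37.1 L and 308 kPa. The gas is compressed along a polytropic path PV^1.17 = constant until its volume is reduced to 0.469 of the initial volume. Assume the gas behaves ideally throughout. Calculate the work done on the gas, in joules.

n = P₁V₁/(RT₁) = 308×37.1/(8.314×415) = 3.31 mol.
Polytropic n=1.17: T₂ = T₁(V₁/V₂)^(n−1) = 415×(2.13)^0.17 = 472 K; P₂ = P₁(V₁/V₂)^n = 747 kPa.
W = (P₁V₁−P₂V₂)/(n−1) = (308×37.1−747×17.4)/0.17 = -9230 J.
Work done on the gas = −W_by = 9230 J.

9230 J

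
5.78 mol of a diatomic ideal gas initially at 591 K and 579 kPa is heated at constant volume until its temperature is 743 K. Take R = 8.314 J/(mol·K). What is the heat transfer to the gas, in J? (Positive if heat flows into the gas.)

18300 J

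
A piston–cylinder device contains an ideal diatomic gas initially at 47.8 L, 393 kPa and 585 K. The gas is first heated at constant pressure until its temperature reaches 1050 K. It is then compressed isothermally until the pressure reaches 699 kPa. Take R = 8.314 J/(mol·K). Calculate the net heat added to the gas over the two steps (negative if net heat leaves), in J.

n = P₁V₁/(RT₁) = 393×47.8/(8.314×585) = 3.86 mol.
Step 1 — Isobaric: P stays 393 kPa; V/T = const ⇒ T₂ = 1050 K, V₂ = 85.8 L.
W = PΔV = 393×(85.8−47.8) kPa·L = 14900 J.
ΔU = nCvΔT = 3.86×20.8×(1050−585) = 37300 J.
Q = ΔU + W = nCpΔT = 52300 J.
State after step 1: P = 393 kPa, V = 85.8 L, T = 1050 K.
Step 2 — Isothermal: T stays 1050 K; PV = const ⇒ V₂ = 48.2 L, P₂ = 699 kPa.
ΔU = 0 (ideal gas, T constant).
W = nRT ln(V₂/V₁) = 3.86×8.314×1050×ln(0.562) = -19400 J.
Q = ΔU + W = -19400 J.
Net over both steps: W = -4480 J, Q = 32800 J, ΔU = 37300 J.

32800 J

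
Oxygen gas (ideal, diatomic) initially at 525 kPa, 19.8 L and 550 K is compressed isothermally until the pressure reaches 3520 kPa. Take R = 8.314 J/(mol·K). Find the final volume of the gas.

2.95 L

Isothermal: T stays 550 K; PV = const ⇒ V₂ = 2.95 L, P₂ = 3520 kPa.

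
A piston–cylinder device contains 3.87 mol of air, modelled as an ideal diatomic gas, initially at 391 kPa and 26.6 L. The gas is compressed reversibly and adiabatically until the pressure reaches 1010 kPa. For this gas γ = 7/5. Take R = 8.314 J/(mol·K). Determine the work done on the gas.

8100 J

T₁ = P₁V₁/(nR) = 391×26.6/(3.87×8.314) = 323 K.
Adiabatic: T₂/T₁ = (P₂/P₁)^((γ−1)/γ) ⇒ T₂ = 323×(2.58)^0.286 = 424 K; V₂ = 13.5 L.
ΔU = nCvΔT = 3.87×20.8×(424−323) = 8100 J.
Q = 0 for an adiabatic process, so W = −ΔU = -8100 J.
Work done on the gas = −W_by = 8100 J.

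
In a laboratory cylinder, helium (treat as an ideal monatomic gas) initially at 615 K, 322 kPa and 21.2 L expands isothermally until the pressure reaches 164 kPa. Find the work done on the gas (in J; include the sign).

n = P₁V₁/(RT₁) = 322×21.2/(8.314×615) = 1.34 mol.
Isothermal: T stays 615 K; PV = const ⇒ V₂ = 41.6 L, P₂ = 164 kPa.
W = nRT ln(V₂/V₁) = 1.34×8.314×615×ln(1.96) = 4610 J.
Work done on the gas = −W_by = -4610 J.

-4610 J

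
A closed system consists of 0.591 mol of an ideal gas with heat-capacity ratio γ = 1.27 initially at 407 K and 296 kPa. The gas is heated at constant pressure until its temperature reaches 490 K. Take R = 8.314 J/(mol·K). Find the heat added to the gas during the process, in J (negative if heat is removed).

1920 J

V₁ = nRT₁/P₁ = 0.591×8.314×407/296 = 6.76 L.
Isobaric: P stays 296 kPa; V/T = const ⇒ T₂ = 490 K, V₂ = 8.13 L.
W = PΔV = 296×(8.13−6.76) kPa·L = 408 J.
ΔU = nCvΔT = 0.591×30.8×(490−407) = 1510 J.
Q = ΔU + W = nCpΔT = 1920 J.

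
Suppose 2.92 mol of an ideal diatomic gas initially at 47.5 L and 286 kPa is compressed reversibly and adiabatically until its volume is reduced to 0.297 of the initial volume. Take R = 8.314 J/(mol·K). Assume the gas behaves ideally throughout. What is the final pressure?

T₁ = P₁V₁/(nR) = 286×47.5/(2.92×8.314) = 560 K.
Adiabatic: TV^(γ−1) = const ⇒ T₂ = 560×(3.37)^0.400 = 909 K; PV^γ = const ⇒ P₂ = 1560 kPa.

1560 kPa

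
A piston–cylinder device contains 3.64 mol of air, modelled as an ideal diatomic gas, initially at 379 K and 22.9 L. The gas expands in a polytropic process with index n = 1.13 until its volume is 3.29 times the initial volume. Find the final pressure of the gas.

130 kPa

P₁ = nRT₁/V₁ = 3.64×8.314×379/22.9 = 501 kPa.
Polytropic n=1.13: T₂ = T₁(V₁/V₂)^(n−1) = 379×(0.304)^0.13 = 325 K; P₂ = P₁(V₁/V₂)^n = 130 kPa.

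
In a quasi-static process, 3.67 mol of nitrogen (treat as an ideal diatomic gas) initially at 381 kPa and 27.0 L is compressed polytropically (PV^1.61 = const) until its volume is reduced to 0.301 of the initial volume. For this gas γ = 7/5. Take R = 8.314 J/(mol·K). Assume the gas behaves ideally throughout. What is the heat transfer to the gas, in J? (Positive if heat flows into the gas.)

T₁ = P₁V₁/(nR) = 381×27.0/(3.67×8.314) = 337 K.
Polytropic n=1.61: T₂ = T₁(V₁/V₂)^(n−1) = 337×(3.32)^0.61 = 701 K; P₂ = P₁(V₁/V₂)^n = 2630 kPa.
W = (P₁V₁−P₂V₂)/(n−1) = (381×27.0−2630×8.13)/0.61 = -18200 J.
ΔU = nCvΔT = 3.67×20.8×(701−337) = 27800 J.
Q = ΔU + W = 9560 J.

9560 J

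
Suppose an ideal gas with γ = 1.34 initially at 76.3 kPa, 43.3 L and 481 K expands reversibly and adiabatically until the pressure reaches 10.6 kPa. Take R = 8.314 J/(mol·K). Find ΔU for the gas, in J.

n = P₁V₁/(RT₁) = 76.3×43.3/(8.314×481) = 0.826 mol.
Adiabatic: T₂/T₁ = (P₂/P₁)^((γ−1)/γ) ⇒ T₂ = 481×(0.139)^0.254 = 292 K; V₂ = 189 L.
For an ideal gas ΔU = nCvΔT with Cv = R/(γ−1) = 24.5 J/(mol·K).
ΔU = 0.826×24.5×(292−481) = -3830 J.

-3830 J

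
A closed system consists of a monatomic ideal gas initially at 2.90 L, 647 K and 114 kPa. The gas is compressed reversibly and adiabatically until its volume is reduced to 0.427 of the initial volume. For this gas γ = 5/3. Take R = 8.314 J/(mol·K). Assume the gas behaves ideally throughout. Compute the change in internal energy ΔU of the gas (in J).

379 J

n = P₁V₁/(RT₁) = 114×2.90/(8.314×647) = 0.0615 mol.
Adiabatic: TV^(γ−1) = const ⇒ T₂ = 647×(2.34)^0.667 = 1140 K; PV^γ = const ⇒ P₂ = 471 kPa.
For an ideal gas ΔU = nCvΔT with Cv = (3/2)R = 12.5 J/(mol·K).
ΔU = 0.0615×12.5×(1140−647) = 379 J.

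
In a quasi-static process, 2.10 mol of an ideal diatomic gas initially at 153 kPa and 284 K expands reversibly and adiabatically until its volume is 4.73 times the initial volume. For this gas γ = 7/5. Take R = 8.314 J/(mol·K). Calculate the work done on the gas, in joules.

V₁ = nRT₁/P₁ = 2.10×8.314×284/153 = 32.4 L.
Adiabatic: TV^(γ−1) = const ⇒ T₂ = 284×(0.211)^0.400 = 153 K; PV^γ = const ⇒ P₂ = 17.4 kPa.
ΔU = nCvΔT = 2.10×20.8×(153−284) = -5740 J.
Q = 0 for an adiabatic process, so W = −ΔU = 5740 J.
Work done on the gas = −W_by = -5740 J.

-5740 J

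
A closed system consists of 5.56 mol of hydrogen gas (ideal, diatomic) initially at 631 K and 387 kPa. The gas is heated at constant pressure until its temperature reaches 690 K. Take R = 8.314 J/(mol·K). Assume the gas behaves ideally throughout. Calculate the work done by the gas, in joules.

2730 J

V₁ = nRT₁/P₁ = 5.56×8.314×631/387 = 75.4 L.
Isobaric: P stays 387 kPa; V/T = const ⇒ T₂ = 690 K, V₂ = 82.4 L.
W = PΔV = 387×(82.4−75.4) kPa·L = 2730 J.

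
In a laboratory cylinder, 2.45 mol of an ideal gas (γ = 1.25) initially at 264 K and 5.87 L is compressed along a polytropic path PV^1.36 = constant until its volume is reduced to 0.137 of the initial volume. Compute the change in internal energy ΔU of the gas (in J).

P₁ = nRT₁/V₁ = 2.45×8.314×264/5.87 = 916 kPa.
Polytropic n=1.36: T₂ = T₁(V₁/V₂)^(n−1) = 264×(7.30)^0.36 = 540 K; P₂ = P₁(V₁/V₂)^n = 13700 kPa.
For an ideal gas ΔU = nCvΔT with Cv = R/(γ−1) = 33.3 J/(mol·K).
ΔU = 2.45×33.3×(540−264) = 22500 J.

22500 J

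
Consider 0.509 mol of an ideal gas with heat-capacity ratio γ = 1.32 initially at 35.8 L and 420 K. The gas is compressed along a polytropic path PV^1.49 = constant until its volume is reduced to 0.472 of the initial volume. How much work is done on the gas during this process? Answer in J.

1610 J

P₁ = nRT₁/V₁ = 0.509×8.314×420/35.8 = 49.6 kPa.
Polytropic n=1.49: T₂ = T₁(V₁/V₂)^(n−1) = 420×(2.12)^0.49 = 607 K; P₂ = P₁(V₁/V₂)^n = 152 kPa.
W = (P₁V₁−P₂V₂)/(n−1) = (49.6×35.8−152×16.9)/0.49 = -1610 J.
Work done on the gas = −W_by = 1610 J.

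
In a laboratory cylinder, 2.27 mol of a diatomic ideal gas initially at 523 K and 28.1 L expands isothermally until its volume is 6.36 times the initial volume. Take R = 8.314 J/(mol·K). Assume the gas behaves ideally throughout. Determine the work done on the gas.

-18300 J

P₁ = nRT₁/V₁ = 2.27×8.314×523/28.1 = 351 kPa.
Isothermal: T stays 523 K; PV = const ⇒ V₂ = 179 L, P₂ = 55.2 kPa.
W = nRT ln(V₂/V₁) = 2.27×8.314×523×ln(6.36) = 18300 J.
Work done on the gas = −W_by = -18300 J.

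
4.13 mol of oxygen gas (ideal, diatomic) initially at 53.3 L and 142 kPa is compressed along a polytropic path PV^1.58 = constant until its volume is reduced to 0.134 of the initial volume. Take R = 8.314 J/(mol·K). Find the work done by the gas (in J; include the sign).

-28800 J

T₁ = P₁V₁/(nR) = 142×53.3/(4.13×8.314) = 220 K.
Polytropic n=1.58: T₂ = T₁(V₁/V₂)^(n−1) = 220×(7.46)^0.58 = 707 K; P₂ = P₁(V₁/V₂)^n = 3400 kPa.
W = (P₁V₁−P₂V₂)/(n−1) = (142×53.3−3400×7.14)/0.58 = -28800 J.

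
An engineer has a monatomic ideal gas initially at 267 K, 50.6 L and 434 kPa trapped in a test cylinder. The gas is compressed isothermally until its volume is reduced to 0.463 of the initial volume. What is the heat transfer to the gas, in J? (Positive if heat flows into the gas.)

-16900 J

n = P₁V₁/(RT₁) = 434×50.6/(8.314×267) = 9.89 mol.
Isothermal: T stays 267 K; PV = const ⇒ V₂ = 23.4 L, P₂ = 937 kPa.
ΔU = 0 (ideal gas, T constant).
W = nRT ln(V₂/V₁) = 9.89×8.314×267×ln(0.463) = -16900 J.
Q = ΔU + W = -16900 J.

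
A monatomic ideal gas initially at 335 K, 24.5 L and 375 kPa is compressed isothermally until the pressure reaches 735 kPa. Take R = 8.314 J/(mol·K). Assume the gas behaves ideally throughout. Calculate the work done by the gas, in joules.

n = P₁V₁/(RT₁) = 375×24.5/(8.314×335) = 3.30 mol.
Isothermal: T stays 335 K; PV = const ⇒ V₂ = 12.5 L, P₂ = 735 kPa.
W = nRT ln(V₂/V₁) = 3.30×8.314×335×ln(0.510) = -6180 J.

-6180 J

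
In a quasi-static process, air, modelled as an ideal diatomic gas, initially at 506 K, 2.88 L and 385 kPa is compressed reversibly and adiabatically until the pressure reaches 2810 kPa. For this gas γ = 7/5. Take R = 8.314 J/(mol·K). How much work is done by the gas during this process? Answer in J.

-2120 J

n = P₁V₁/(RT₁) = 385×2.88/(8.314×506) = 0.264 mol.
Adiabatic: T₂/T₁ = (P₂/P₁)^((γ−1)/γ) ⇒ T₂ = 506×(7.30)^0.286 = 893 K; V₂ = 0.696 L.
ΔU = nCvΔT = 0.264×20.8×(893−506) = 2120 J.
Q = 0 for an adiabatic process, so W = −ΔU = -2120 J.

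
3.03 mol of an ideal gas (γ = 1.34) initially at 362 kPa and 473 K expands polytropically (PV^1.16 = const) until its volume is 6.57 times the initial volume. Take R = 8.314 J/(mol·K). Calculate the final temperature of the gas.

350 K

V₁ = nRT₁/P₁ = 3.03×8.314×473/362 = 32.9 L.
Polytropic n=1.16: T₂ = T₁(V₁/V₂)^(n−1) = 473×(0.152)^0.16 = 350 K; P₂ = P₁(V₁/V₂)^n = 40.8 kPa.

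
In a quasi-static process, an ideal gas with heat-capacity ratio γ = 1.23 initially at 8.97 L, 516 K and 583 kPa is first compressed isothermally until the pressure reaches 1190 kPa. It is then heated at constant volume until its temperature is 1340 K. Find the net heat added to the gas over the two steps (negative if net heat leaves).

32600 J

n = P₁V₁/(RT₁) = 583×8.97/(8.314×516) = 1.22 mol.
Step 1 — Isothermal: T stays 516 K; PV = const ⇒ V₂ = 4.39 L, P₂ = 1190 kPa.
ΔU = 0 (ideal gas, T constant).
W = nRT ln(V₂/V₁) = 1.22×8.314×516×ln(0.490) = -3730 J.
Q = ΔU + W = -3730 J.
State after step 1: P = 1190 kPa, V = 4.39 L, T = 516 K.
Step 2 — Isochoric: V stays 4.39 L; P/T = const ⇒ T₂ = 1340 K, P₂ = 3090 kPa.
W = 0 (no volume change).
ΔU = nCvΔT = 1.22×36.1×(1340−516) = 36300 J.
Q = ΔU = 36300 J.
Net over both steps: W = -3730 J, Q = 32600 J, ΔU = 36300 J.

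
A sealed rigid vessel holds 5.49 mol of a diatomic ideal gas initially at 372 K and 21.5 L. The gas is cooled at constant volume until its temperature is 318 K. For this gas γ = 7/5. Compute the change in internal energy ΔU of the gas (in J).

-6160 J

P₁ = nRT₁/V₁ = 5.49×8.314×372/21.5 = 790 kPa.
Isochoric: V stays 21.5 L; P/T = const ⇒ T₂ = 318 K, P₂ = 675 kPa.
For an ideal gas ΔU = nCvΔT with Cv = (5/2)R = 20.8 J/(mol·K).
ΔU = 5.49×20.8×(318−372) = -6160 J.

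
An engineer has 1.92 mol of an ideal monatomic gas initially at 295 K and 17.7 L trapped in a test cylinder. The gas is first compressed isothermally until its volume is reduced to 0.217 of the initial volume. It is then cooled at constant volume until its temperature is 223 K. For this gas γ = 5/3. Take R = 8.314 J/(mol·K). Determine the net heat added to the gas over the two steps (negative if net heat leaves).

-8920 J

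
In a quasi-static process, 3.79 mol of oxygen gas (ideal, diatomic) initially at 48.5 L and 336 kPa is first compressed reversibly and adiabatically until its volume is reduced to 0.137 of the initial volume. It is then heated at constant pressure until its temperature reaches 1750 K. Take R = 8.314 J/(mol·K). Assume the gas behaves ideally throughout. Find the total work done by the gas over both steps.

-30400 J

T₁ = P₁V₁/(nR) = 336×48.5/(3.79×8.314) = 517 K.
Step 1 — Adiabatic: TV^(γ−1) = const ⇒ T₂ = 517×(7.30)^0.400 = 1150 K; PV^γ = const ⇒ P₂ = 5430 kPa.
ΔU = nCvΔT = 3.79×20.8×(1150−517) = 49500 J.
Q = 0 for an adiabatic process, so W = −ΔU = -49500 J.
State after step 1: P = 5430 kPa, V = 6.64 L, T = 1150 K.
Step 2 — Isobaric: P stays 5430 kPa; V/T = const ⇒ T₂ = 1750 K, V₂ = 10.2 L.
W = PΔV = 5430×(10.2−6.64) kPa·L = 19100 J.
ΔU = nCvΔT = 3.79×20.8×(1750−1150) = 47600 J.
Q = ΔU + W = nCpΔT = 66700 J.
Net over both steps: W = -30400 J, Q = 66700 J, ΔU = 97100 J.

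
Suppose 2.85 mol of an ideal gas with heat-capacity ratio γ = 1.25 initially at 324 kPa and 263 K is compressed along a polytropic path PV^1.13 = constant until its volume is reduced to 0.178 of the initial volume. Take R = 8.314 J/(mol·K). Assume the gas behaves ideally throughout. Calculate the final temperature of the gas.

329 K

V₁ = nRT₁/P₁ = 2.85×8.314×263/324 = 19.2 L.
Polytropic n=1.13: T₂ = T₁(V₁/V₂)^(n−1) = 263×(5.62)^0.13 = 329 K; P₂ = P₁(V₁/V₂)^n = 2280 kPa.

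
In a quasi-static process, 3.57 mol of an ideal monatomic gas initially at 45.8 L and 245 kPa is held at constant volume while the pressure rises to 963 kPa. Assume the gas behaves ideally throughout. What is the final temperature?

1490 K

T₁ = P₁V₁/(nR) = 245×45.8/(3.57×8.314) = 378 K.
Isochoric: V stays 45.8 L; P/T = const ⇒ T₂ = 1490 K, P₂ = 963 kPa.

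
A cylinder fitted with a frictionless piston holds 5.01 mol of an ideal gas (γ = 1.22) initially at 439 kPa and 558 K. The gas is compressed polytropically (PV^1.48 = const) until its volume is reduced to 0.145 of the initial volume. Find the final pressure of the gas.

7650 kPa

V₁ = nRT₁/P₁ = 5.01×8.314×558/439 = 52.9 L.
Polytropic n=1.48: T₂ = T₁(V₁/V₂)^(n−1) = 558×(6.90)^0.48 = 1410 K; P₂ = P₁(V₁/V₂)^n = 7650 kPa.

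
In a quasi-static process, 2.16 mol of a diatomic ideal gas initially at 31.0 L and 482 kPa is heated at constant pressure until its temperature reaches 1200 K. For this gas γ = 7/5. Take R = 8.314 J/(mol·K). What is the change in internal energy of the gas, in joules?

16500 J

T₁ = P₁V₁/(nR) = 482×31.0/(2.16×8.314) = 832 K.
Isobaric: P stays 482 kPa; V/T = const ⇒ T₂ = 1200 K, V₂ = 44.7 L.
For an ideal gas ΔU = nCvΔT with Cv = (5/2)R = 20.8 J/(mol·K).
ΔU = 2.16×20.8×(1200−832) = 16500 J.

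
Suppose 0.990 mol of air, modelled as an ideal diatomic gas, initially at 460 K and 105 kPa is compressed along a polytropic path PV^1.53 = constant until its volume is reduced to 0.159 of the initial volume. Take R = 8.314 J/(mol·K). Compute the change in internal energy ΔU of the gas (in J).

15600 J

V₁ = nRT₁/P₁ = 0.990×8.314×460/105 = 36.1 L.
Polytropic n=1.53: T₂ = T₁(V₁/V₂)^(n−1) = 460×(6.29)^0.53 = 1220 K; P₂ = P₁(V₁/V₂)^n = 1750 kPa.
For an ideal gas ΔU = nCvΔT with Cv = (5/2)R = 20.8 J/(mol·K).
ΔU = 0.990×20.8×(1220−460) = 15600 J.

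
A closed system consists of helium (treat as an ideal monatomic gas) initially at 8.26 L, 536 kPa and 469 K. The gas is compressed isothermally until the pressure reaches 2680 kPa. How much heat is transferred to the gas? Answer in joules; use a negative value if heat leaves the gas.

n = P₁V₁/(RT₁) = 536×8.26/(8.314×469) = 1.14 mol.
Isothermal: T stays 469 K; PV = const ⇒ V₂ = 1.65 L, P₂ = 2680 kPa.
ΔU = 0 (ideal gas, T constant).
W = nRT ln(V₂/V₁) = 1.14×8.314×469×ln(0.200) = -7130 J.
Q = ΔU + W = -7130 J.

-7130 J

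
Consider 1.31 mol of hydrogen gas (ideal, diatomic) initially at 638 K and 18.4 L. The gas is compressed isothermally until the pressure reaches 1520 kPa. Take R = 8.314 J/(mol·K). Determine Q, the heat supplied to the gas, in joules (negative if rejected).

P₁ = nRT₁/V₁ = 1.31×8.314×638/18.4 = 378 kPa.
Isothermal: T stays 638 K; PV = const ⇒ V₂ = 4.57 L, P₂ = 1520 kPa.
ΔU = 0 (ideal gas, T constant).
W = nRT ln(V₂/V₁) = 1.31×8.314×638×ln(0.248) = -9680 J.
Q = ΔU + W = -9680 J.

-9680 J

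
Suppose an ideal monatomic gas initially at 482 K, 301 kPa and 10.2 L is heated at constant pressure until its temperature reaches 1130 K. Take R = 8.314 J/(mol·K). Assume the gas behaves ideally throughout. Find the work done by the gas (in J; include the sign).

n = P₁V₁/(RT₁) = 301×10.2/(8.314×482) = 0.766 mol.
Isobaric: P stays 301 kPa; V/T = const ⇒ T₂ = 1130 K, V₂ = 23.9 L.
W = PΔV = 301×(23.9−10.2) kPa·L = 4130 J.

4130 J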